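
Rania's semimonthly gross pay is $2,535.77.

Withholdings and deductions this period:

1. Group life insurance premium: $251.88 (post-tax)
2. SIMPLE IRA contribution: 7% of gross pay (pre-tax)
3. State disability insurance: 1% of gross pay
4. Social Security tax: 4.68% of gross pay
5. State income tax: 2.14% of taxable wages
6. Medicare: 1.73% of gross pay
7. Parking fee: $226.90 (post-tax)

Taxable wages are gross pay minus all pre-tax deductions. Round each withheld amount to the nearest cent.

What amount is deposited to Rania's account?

$1,641.12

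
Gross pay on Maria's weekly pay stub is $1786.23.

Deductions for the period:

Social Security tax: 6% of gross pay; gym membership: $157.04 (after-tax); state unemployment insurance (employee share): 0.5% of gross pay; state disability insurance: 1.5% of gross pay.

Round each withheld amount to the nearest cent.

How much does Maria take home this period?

State disability insurance: $1786.23 × 0.015 = $26.79
State unemployment insurance (employee share): $1786.23 × 0.005 = $8.93
Social Security tax: $1786.23 × 0.06 = $107.17
Gym membership: $157.04
Total deductions = $26.79 + $8.93 + $107.17 + $157.04 = $299.93
Net pay = $1786.23 − $299.93 = $1486.30

$1486.30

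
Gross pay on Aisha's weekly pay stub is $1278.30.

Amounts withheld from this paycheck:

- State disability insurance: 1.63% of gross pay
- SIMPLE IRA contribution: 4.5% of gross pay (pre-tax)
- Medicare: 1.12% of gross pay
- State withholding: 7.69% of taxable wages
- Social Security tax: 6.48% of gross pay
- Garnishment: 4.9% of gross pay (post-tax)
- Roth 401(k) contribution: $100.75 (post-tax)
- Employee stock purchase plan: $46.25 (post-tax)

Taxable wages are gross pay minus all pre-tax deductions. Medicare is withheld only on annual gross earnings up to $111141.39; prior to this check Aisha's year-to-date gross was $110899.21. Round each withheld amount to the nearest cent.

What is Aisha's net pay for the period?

$810.88

SIMPLE IRA contribution: $1278.30 × 0.045 = $57.52
Taxable wages = $1278.30 − $57.52 = $1220.78
State withholding: $1220.78 × 0.0769 = $93.88
Medicare: only $111141.39 − $110899.21 = $242.18 of this check is subject → $242.18 × 0.0112 = $2.71
Social Security tax: $1278.30 × 0.0648 = $82.83
State disability insurance: $1278.30 × 0.0163 = $20.84
Employee stock purchase plan: $46.25
Roth 401(k) contribution: $100.75
Garnishment: $1278.30 × 0.049 = $62.64
Total deductions = $57.52 + $93.88 + $2.71 + $82.83 + $20.84 + $46.25 + $100.75 + $62.64 = $467.42
Net pay = $1278.30 − $467.42 = $810.88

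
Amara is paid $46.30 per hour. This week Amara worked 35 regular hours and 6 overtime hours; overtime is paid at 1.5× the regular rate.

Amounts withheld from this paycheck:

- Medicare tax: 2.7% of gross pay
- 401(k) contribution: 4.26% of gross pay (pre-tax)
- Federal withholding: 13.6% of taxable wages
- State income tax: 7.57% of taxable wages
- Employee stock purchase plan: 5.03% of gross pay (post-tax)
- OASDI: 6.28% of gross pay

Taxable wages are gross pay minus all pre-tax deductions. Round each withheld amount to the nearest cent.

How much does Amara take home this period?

$1252.10

Regular pay: 35 × $46.30 = $1620.50
Overtime pay: 6 × $46.30 × 1.5 = $416.70
Gross pay = $1620.50 + $416.70 = $2037.20
401(k) contribution: $2037.20 × 0.0426 = $86.78
Taxable wages = $2037.20 − $86.78 = $1950.42
Federal withholding: $1950.42 × 0.136 = $265.26
State income tax: $1950.42 × 0.0757 = $147.65
Medicare tax: $2037.20 × 0.027 = $55.00
OASDI: $2037.20 × 0.0628 = $127.94
Employee stock purchase plan: $2037.20 × 0.0503 = $102.47
Total deductions = $86.78 + $265.26 + $147.65 + $55.00 + $127.94 + $102.47 = $785.10
Net pay = $2037.20 − $785.10 = $1252.10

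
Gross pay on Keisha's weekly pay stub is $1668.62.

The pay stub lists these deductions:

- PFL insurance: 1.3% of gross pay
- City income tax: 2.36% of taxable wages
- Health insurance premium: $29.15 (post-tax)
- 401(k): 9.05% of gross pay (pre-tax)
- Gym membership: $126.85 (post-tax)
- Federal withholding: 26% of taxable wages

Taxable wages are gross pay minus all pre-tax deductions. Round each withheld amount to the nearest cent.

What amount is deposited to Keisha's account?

$909.52

401(k): $1668.62 × 0.0905 = $151.01
Taxable wages = $1668.62 − $151.01 = $1517.61
City income tax: $1517.61 × 0.0236 = $35.82
Federal withholding: $1517.61 × 0.26 = $394.58
PFL insurance: $1668.62 × 0.013 = $21.69
Gym membership: $126.85
Health insurance premium: $29.15
Total deductions = $151.01 + $35.82 + $394.58 + $21.69 + $126.85 + $29.15 = $759.10
Net pay = $1668.62 − $759.10 = $909.52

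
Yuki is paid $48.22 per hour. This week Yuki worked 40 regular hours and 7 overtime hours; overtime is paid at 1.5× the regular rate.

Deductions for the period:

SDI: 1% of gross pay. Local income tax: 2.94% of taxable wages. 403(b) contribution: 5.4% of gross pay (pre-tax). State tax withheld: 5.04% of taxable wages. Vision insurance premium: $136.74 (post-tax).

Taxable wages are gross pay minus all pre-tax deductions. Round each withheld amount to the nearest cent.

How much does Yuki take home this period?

$1,958.69

Regular pay: 40 × $48.22 = $1,928.80
Overtime pay: 7 × $48.22 × 1.5 = $506.31
Gross pay = $1,928.80 + $506.31 = $2,435.11
403(b) contribution: $2,435.11 × 0.054 = $131.50
Taxable wages = $2,435.11 − $131.50 = $2,303.61
Local income tax: $2,303.61 × 0.0294 = $67.73
State tax withheld: $2,303.61 × 0.0504 = $116.10
SDI: $2,435.11 × 0.01 = $24.35
Vision insurance premium: $136.74
Total deductions = $131.50 + $67.73 + $116.10 + $24.35 + $136.74 = $476.42
Net pay = $2,435.11 − $476.42 = $1,958.69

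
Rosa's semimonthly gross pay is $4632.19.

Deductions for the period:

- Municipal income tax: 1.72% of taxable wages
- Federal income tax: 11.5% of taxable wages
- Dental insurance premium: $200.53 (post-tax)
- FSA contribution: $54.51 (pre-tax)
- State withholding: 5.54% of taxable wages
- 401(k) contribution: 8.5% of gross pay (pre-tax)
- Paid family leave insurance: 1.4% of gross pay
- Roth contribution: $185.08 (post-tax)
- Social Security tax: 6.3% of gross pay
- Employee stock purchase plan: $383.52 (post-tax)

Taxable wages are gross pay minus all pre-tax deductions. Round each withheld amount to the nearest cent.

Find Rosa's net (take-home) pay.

$2273.23

FSA contribution: $54.51
401(k) contribution: $4632.19 × 0.085 = $393.74
Pre-tax total = $54.51 + $393.74 = $448.25
Taxable wages = $4632.19 − $448.25 = $4183.94
Federal income tax: $4183.94 × 0.115 = $481.15
Municipal income tax: $4183.94 × 0.0172 = $71.96
State withholding: $4183.94 × 0.0554 = $231.79
Paid family leave insurance: $4632.19 × 0.014 = $64.85
Social Security tax: $4632.19 × 0.063 = $291.83
Employee stock purchase plan: $383.52
Dental insurance premium: $200.53
Roth contribution: $185.08
Total deductions = $54.51 + $393.74 + $481.15 + $71.96 + $231.79 + $64.85 + $291.83 + $383.52 + $200.53 + $185.08 = $2358.96
Net pay = $4632.19 − $2358.96 = $2273.23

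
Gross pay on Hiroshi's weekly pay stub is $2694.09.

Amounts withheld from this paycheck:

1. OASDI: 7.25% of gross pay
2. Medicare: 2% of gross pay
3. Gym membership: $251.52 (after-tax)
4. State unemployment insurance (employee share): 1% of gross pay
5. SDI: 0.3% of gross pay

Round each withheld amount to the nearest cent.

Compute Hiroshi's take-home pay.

OASDI: $2694.09 × 0.0725 = $195.32
SDI: $2694.09 × 0.003 = $8.08
State unemployment insurance (employee share): $2694.09 × 0.01 = $26.94
Medicare: $2694.09 × 0.02 = $53.88
Gym membership: $251.52
Total deductions = $195.32 + $8.08 + $26.94 + $53.88 + $251.52 = $535.74
Net pay = $2694.09 − $535.74 = $2158.35

$2158.35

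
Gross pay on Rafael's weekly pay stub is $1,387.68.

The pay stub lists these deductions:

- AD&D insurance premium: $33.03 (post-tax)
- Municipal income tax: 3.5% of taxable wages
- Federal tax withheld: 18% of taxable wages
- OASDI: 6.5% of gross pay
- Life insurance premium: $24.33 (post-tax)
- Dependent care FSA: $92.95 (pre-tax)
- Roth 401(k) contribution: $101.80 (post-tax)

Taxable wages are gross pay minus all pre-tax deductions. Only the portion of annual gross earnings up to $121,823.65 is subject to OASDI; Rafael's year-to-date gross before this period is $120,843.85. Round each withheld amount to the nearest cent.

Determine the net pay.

$793.51

Dependent care FSA: $92.95
Taxable wages = $1,387.68 − $92.95 = $1,294.73
Municipal income tax: $1,294.73 × 0.035 = $45.32
Federal tax withheld: $1,294.73 × 0.18 = $233.05
OASDI: only $121,823.65 − $120,843.85 = $979.80 of this check is subject → $979.80 × 0.065 = $63.69
AD&D insurance premium: $33.03
Roth 401(k) contribution: $101.80
Life insurance premium: $24.33
Total deductions = $92.95 + $45.32 + $233.05 + $63.69 + $33.03 + $101.80 + $24.33 = $594.17
Net pay = $1,387.68 − $594.17 = $793.51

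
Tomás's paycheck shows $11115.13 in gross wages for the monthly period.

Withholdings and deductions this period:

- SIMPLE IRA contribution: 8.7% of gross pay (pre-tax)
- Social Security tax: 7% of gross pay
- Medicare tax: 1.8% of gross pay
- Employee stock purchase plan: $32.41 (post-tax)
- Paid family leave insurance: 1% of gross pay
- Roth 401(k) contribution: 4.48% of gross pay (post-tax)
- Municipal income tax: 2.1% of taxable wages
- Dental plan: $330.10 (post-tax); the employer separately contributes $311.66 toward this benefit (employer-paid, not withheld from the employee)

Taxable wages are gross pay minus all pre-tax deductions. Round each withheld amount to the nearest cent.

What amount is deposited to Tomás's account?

$7985.25

SIMPLE IRA contribution: $11115.13 × 0.087 = $967.02
Taxable wages = $11115.13 − $967.02 = $10148.11
Municipal income tax: $10148.11 × 0.021 = $213.11
Social Security tax: $11115.13 × 0.07 = $778.06
Medicare tax: $11115.13 × 0.018 = $200.07
Paid family leave insurance: $11115.13 × 0.01 = $111.15
Dental plan: $330.10
Employee stock purchase plan: $32.41
Roth 401(k) contribution: $11115.13 × 0.0448 = $497.96
(Employer's $311.66 toward dental plan is not withheld from the employee.)
Total deductions = $967.02 + $213.11 + $778.06 + $200.07 + $111.15 + $330.10 + $32.41 + $497.96 = $3129.88
Net pay = $11115.13 − $3129.88 = $7985.25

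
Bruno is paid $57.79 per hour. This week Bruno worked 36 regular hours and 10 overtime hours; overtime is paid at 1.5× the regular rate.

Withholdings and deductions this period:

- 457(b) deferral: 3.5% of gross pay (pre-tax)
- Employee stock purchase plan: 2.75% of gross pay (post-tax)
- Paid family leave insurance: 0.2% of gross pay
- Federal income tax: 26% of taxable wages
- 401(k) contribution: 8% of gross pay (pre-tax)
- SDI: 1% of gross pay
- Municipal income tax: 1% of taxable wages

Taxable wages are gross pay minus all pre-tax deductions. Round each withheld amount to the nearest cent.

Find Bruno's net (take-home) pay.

Regular pay: 36 × $57.79 = $2,080.44
Overtime pay: 10 × $57.79 × 1.5 = $866.85
Gross pay = $2,080.44 + $866.85 = $2,947.29
457(b) deferral: $2,947.29 × 0.035 = $103.16
401(k) contribution: $2,947.29 × 0.08 = $235.78
Pre-tax total = $103.16 + $235.78 = $338.94
Taxable wages = $2,947.29 − $338.94 = $2,608.35
Federal income tax: $2,608.35 × 0.26 = $678.17
Municipal income tax: $2,608.35 × 0.01 = $26.08
SDI: $2,947.29 × 0.01 = $29.47
Paid family leave insurance: $2,947.29 × 0.002 = $5.89
Employee stock purchase plan: $2,947.29 × 0.0275 = $81.05
Total deductions = $103.16 + $235.78 + $678.17 + $26.08 + $29.47 + $5.89 + $81.05 = $1,159.60
Net pay = $2,947.29 − $1,159.60 = $1,787.69

$1,787.69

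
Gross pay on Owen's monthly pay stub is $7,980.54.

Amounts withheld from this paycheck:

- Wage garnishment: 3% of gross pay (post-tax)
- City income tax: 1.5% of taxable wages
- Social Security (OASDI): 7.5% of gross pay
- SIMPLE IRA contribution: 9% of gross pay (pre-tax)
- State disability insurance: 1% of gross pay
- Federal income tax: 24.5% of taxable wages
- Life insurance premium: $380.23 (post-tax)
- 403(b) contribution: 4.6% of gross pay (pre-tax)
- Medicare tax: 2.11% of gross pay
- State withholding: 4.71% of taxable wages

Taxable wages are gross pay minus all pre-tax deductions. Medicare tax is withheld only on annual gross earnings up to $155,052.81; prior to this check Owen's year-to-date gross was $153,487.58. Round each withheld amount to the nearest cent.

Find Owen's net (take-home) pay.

SIMPLE IRA contribution: $7,980.54 × 0.09 = $718.25
403(b) contribution: $7,980.54 × 0.046 = $367.10
Pre-tax total = $718.25 + $367.10 = $1,085.35
Taxable wages = $7,980.54 − $1,085.35 = $6,895.19
State withholding: $6,895.19 × 0.0471 = $324.76
Federal income tax: $6,895.19 × 0.245 = $1,689.32
City income tax: $6,895.19 × 0.015 = $103.43
State disability insurance: $7,980.54 × 0.01 = $79.81
Social Security (OASDI): $7,980.54 × 0.075 = $598.54
Medicare tax: only $155,052.81 − $153,487.58 = $1,565.23 of this check is subject → $1,565.23 × 0.0211 = $33.03
Wage garnishment: $7,980.54 × 0.03 = $239.42
Life insurance premium: $380.23
Total deductions = $718.25 + $367.10 + $324.76 + $1,689.32 + $103.43 + $79.81 + $598.54 + $33.03 + $239.42 + $380.23 = $4,533.89
Net pay = $7,980.54 − $4,533.89 = $3,446.65

$3,446.65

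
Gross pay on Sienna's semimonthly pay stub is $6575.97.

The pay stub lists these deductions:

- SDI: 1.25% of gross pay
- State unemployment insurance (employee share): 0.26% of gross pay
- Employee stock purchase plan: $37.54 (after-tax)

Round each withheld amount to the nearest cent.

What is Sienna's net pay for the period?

SDI: $6575.97 × 0.0125 = $82.20
State unemployment insurance (employee share): $6575.97 × 0.0026 = $17.10
Employee stock purchase plan: $37.54
Total deductions = $82.20 + $17.10 + $37.54 = $136.84
Net pay = $6575.97 − $136.84 = $6439.13

$6439.13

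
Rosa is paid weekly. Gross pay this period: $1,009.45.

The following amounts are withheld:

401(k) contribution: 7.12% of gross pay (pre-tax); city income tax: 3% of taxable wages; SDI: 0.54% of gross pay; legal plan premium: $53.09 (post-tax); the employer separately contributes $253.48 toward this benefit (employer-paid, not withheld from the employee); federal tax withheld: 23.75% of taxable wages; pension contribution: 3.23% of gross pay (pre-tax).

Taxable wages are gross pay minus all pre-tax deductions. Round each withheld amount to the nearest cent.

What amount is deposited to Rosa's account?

401(k) contribution: $1,009.45 × 0.0712 = $71.87
Pension contribution: $1,009.45 × 0.0323 = $32.61
Pre-tax total = $71.87 + $32.61 = $104.48
Taxable wages = $1,009.45 − $104.48 = $904.97
Federal tax withheld: $904.97 × 0.2375 = $214.93
City income tax: $904.97 × 0.03 = $27.15
SDI: $1,009.45 × 0.0054 = $5.45
Legal plan premium: $53.09
(Employer's $253.48 toward legal plan premium is not withheld from the employee.)
Total deductions = $71.87 + $32.61 + $214.93 + $27.15 + $5.45 + $53.09 = $405.10
Net pay = $1,009.45 − $405.10 = $604.35

$604.35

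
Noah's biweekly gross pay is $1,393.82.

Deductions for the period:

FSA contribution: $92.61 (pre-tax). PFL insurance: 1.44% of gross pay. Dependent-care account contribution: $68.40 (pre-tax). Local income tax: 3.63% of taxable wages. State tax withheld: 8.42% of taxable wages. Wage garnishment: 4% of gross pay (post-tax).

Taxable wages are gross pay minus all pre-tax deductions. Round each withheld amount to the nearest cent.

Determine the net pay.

$1,008.44

Dependent-care account contribution: $68.40
FSA contribution: $92.61
Pre-tax total = $68.40 + $92.61 = $161.01
Taxable wages = $1,393.82 − $161.01 = $1,232.81
Local income tax: $1,232.81 × 0.0363 = $44.75
State tax withheld: $1,232.81 × 0.0842 = $103.80
PFL insurance: $1,393.82 × 0.0144 = $20.07
Wage garnishment: $1,393.82 × 0.04 = $55.75
Total deductions = $68.40 + $92.61 + $44.75 + $103.80 + $20.07 + $55.75 = $385.38
Net pay = $1,393.82 − $385.38 = $1,008.44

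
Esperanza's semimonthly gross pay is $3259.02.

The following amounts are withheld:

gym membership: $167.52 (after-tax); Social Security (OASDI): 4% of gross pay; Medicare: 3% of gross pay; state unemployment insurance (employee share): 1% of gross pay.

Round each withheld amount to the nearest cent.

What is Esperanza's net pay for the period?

$2830.78

Social Security (OASDI): $3259.02 × 0.04 = $130.36
Medicare: $3259.02 × 0.03 = $97.77
State unemployment insurance (employee share): $3259.02 × 0.01 = $32.59
Gym membership: $167.52
Total deductions = $130.36 + $97.77 + $32.59 + $167.52 = $428.24
Net pay = $3259.02 − $428.24 = $2830.78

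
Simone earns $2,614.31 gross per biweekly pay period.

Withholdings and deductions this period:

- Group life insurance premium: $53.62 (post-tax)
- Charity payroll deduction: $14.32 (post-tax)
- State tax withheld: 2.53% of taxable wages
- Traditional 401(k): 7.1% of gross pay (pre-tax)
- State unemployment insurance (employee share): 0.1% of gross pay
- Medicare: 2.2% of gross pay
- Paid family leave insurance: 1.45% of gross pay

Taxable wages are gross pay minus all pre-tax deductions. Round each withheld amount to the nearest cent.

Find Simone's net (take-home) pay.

$2,201.27

Traditional 401(k): $2,614.31 × 0.071 = $185.62
Taxable wages = $2,614.31 − $185.62 = $2,428.69
State tax withheld: $2,428.69 × 0.0253 = $61.45
State unemployment insurance (employee share): $2,614.31 × 0.001 = $2.61
Paid family leave insurance: $2,614.31 × 0.0145 = $37.91
Medicare: $2,614.31 × 0.022 = $57.51
Charity payroll deduction: $14.32
Group life insurance premium: $53.62
Total deductions = $185.62 + $61.45 + $2.61 + $37.91 + $57.51 + $14.32 + $53.62 = $413.04
Net pay = $2,614.31 − $413.04 = $2,201.27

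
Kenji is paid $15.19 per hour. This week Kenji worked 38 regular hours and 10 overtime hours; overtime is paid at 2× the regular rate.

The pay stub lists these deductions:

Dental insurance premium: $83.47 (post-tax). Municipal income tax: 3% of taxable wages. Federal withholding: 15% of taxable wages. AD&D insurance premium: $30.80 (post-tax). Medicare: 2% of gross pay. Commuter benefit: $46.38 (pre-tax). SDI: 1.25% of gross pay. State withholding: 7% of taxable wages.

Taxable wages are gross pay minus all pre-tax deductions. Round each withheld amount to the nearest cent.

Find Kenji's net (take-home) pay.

Regular pay: 38 × $15.19 = $577.22
Overtime pay: 10 × $15.19 × 2 = $303.80
Gross pay = $577.22 + $303.80 = $881.02
Commuter benefit: $46.38
Taxable wages = $881.02 − $46.38 = $834.64
Federal withholding: $834.64 × 0.15 = $125.20
State withholding: $834.64 × 0.07 = $58.42
Municipal income tax: $834.64 × 0.03 = $25.04
SDI: $881.02 × 0.0125 = $11.01
Medicare: $881.02 × 0.02 = $17.62
AD&D insurance premium: $30.80
Dental insurance premium: $83.47
Total deductions = $46.38 + $125.20 + $58.42 + $25.04 + $11.01 + $17.62 + $30.80 + $83.47 = $397.94
Net pay = $881.02 − $397.94 = $483.08

$483.08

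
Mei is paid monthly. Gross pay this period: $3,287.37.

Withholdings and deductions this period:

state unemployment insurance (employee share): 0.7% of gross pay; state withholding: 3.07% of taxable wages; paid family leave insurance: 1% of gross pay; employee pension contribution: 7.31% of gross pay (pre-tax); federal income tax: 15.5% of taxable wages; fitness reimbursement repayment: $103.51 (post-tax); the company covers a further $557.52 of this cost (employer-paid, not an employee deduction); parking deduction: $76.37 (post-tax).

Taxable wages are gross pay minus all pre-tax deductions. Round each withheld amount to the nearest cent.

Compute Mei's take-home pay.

$2,245.47

Employee pension contribution: $3,287.37 × 0.0731 = $240.31
Taxable wages = $3,287.37 − $240.31 = $3,047.06
Federal income tax: $3,047.06 × 0.155 = $472.29
State withholding: $3,047.06 × 0.0307 = $93.54
State unemployment insurance (employee share): $3,287.37 × 0.007 = $23.01
Paid family leave insurance: $3,287.37 × 0.01 = $32.87
Fitness reimbursement repayment: $103.51
Parking deduction: $76.37
(Employer's $557.52 toward fitness reimbursement repayment is not withheld from the employee.)
Total deductions = $240.31 + $472.29 + $93.54 + $23.01 + $32.87 + $103.51 + $76.37 = $1,041.90
Net pay = $3,287.37 − $1,041.90 = $2,245.47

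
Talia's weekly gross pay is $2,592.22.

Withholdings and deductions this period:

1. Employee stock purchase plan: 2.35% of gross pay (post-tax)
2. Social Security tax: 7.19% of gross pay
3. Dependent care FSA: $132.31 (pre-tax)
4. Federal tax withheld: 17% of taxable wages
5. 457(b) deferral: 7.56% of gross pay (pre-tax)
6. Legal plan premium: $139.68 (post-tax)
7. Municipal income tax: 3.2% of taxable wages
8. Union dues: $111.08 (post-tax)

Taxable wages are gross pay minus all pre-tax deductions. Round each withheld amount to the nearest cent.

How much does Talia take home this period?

$1,308.56

457(b) deferral: $2,592.22 × 0.0756 = $195.97
Dependent care FSA: $132.31
Pre-tax total = $195.97 + $132.31 = $328.28
Taxable wages = $2,592.22 − $328.28 = $2,263.94
Municipal income tax: $2,263.94 × 0.032 = $72.45
Federal tax withheld: $2,263.94 × 0.17 = $384.87
Social Security tax: $2,592.22 × 0.0719 = $186.38
Union dues: $111.08
Legal plan premium: $139.68
Employee stock purchase plan: $2,592.22 × 0.0235 = $60.92
Total deductions = $195.97 + $132.31 + $72.45 + $384.87 + $186.38 + $111.08 + $139.68 + $60.92 = $1,283.66
Net pay = $2,592.22 − $1,283.66 = $1,308.56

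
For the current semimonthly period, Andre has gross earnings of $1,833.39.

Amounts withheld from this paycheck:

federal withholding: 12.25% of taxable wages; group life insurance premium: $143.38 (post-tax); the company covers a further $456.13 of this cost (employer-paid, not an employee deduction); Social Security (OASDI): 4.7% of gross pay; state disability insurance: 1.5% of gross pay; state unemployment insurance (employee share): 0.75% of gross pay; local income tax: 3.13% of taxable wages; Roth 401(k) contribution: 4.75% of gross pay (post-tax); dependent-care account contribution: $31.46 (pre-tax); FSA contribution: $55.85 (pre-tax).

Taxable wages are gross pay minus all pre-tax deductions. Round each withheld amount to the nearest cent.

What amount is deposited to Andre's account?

$1,119.65

Dependent-care account contribution: $31.46
FSA contribution: $55.85
Pre-tax total = $31.46 + $55.85 = $87.31
Taxable wages = $1,833.39 − $87.31 = $1,746.08
Federal withholding: $1,746.08 × 0.1225 = $213.89
Local income tax: $1,746.08 × 0.0313 = $54.65
State disability insurance: $1,833.39 × 0.015 = $27.50
State unemployment insurance (employee share): $1,833.39 × 0.0075 = $13.75
Social Security (OASDI): $1,833.39 × 0.047 = $86.17
Group life insurance premium: $143.38
Roth 401(k) contribution: $1,833.39 × 0.0475 = $87.09
(Employer's $456.13 toward group life insurance premium is not withheld from the employee.)
Total deductions = $31.46 + $55.85 + $213.89 + $54.65 + $27.50 + $13.75 + $86.17 + $143.38 + $87.09 = $713.74
Net pay = $1,833.39 − $713.74 = $1,119.65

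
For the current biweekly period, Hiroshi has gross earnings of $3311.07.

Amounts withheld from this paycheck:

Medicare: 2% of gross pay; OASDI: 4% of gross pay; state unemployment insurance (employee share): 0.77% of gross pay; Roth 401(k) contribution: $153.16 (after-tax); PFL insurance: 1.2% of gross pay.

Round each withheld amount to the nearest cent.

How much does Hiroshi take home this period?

$2894.02

State unemployment insurance (employee share): $3311.07 × 0.0077 = $25.50
OASDI: $3311.07 × 0.04 = $132.44
Medicare: $3311.07 × 0.02 = $66.22
PFL insurance: $3311.07 × 0.012 = $39.73
Roth 401(k) contribution: $153.16
Total deductions = $25.50 + $132.44 + $66.22 + $39.73 + $153.16 = $417.05
Net pay = $3311.07 − $417.05 = $2894.02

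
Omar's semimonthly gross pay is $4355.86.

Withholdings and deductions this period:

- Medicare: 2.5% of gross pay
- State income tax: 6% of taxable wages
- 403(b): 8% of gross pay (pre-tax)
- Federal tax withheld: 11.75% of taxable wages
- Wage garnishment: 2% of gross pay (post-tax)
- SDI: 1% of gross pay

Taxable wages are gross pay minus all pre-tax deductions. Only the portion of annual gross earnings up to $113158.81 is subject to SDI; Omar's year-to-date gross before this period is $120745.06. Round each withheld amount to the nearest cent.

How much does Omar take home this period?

$3100.06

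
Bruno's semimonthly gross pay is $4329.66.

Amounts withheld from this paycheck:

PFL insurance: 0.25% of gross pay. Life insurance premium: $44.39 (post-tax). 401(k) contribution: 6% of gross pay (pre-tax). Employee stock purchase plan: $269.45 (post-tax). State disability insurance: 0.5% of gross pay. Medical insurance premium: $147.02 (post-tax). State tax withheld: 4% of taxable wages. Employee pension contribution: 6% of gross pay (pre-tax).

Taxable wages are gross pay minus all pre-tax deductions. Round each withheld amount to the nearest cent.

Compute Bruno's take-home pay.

$3164.37

Employee pension contribution: $4329.66 × 0.06 = $259.78
401(k) contribution: $4329.66 × 0.06 = $259.78
Pre-tax total = $259.78 + $259.78 = $519.56
Taxable wages = $4329.66 − $519.56 = $3810.10
State tax withheld: $3810.10 × 0.04 = $152.40
PFL insurance: $4329.66 × 0.0025 = $10.82
State disability insurance: $4329.66 × 0.005 = $21.65
Medical insurance premium: $147.02
Employee stock purchase plan: $269.45
Life insurance premium: $44.39
Total deductions = $259.78 + $259.78 + $152.40 + $10.82 + $21.65 + $147.02 + $269.45 + $44.39 = $1165.29
Net pay = $4329.66 − $1165.29 = $3164.37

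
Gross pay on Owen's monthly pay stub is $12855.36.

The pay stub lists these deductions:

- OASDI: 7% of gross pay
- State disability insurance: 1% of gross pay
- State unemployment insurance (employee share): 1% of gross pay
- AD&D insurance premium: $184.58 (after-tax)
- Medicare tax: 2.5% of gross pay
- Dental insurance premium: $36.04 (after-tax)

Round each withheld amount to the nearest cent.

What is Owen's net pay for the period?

State disability insurance: $12855.36 × 0.01 = $128.55
Medicare tax: $12855.36 × 0.025 = $321.38
OASDI: $12855.36 × 0.07 = $899.88
State unemployment insurance (employee share): $12855.36 × 0.01 = $128.55
Dental insurance premium: $36.04
AD&D insurance premium: $184.58
Total deductions = $128.55 + $321.38 + $899.88 + $128.55 + $36.04 + $184.58 = $1698.98
Net pay = $12855.36 − $1698.98 = $11156.38

$11156.38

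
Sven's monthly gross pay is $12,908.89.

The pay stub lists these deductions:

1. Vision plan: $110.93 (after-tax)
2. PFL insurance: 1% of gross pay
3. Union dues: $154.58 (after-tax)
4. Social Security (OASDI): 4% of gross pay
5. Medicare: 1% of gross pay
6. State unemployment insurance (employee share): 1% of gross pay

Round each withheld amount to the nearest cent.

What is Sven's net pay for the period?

PFL insurance: $12,908.89 × 0.01 = $129.09
State unemployment insurance (employee share): $12,908.89 × 0.01 = $129.09
Medicare: $12,908.89 × 0.01 = $129.09
Social Security (OASDI): $12,908.89 × 0.04 = $516.36
Union dues: $154.58
Vision plan: $110.93
Total deductions = $129.09 + $129.09 + $129.09 + $516.36 + $154.58 + $110.93 = $1,169.14
Net pay = $12,908.89 − $1,169.14 = $11,739.75

$11,739.75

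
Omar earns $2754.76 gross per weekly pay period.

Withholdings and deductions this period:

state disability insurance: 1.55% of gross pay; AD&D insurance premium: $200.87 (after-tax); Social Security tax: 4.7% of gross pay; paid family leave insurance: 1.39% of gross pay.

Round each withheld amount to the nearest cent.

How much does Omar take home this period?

Paid family leave insurance: $2754.76 × 0.0139 = $38.29
Social Security tax: $2754.76 × 0.047 = $129.47
State disability insurance: $2754.76 × 0.0155 = $42.70
AD&D insurance premium: $200.87
Total deductions = $38.29 + $129.47 + $42.70 + $200.87 = $411.33
Net pay = $2754.76 − $411.33 = $2343.43

$2343.43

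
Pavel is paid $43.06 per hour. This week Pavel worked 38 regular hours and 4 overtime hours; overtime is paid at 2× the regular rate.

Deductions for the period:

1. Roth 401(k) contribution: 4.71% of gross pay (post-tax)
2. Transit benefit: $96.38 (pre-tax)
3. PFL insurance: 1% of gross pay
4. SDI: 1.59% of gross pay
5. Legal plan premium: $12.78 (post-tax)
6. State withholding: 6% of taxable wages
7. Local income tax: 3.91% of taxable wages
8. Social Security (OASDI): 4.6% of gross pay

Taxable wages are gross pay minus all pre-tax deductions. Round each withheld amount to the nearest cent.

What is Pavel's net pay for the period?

$1,449.16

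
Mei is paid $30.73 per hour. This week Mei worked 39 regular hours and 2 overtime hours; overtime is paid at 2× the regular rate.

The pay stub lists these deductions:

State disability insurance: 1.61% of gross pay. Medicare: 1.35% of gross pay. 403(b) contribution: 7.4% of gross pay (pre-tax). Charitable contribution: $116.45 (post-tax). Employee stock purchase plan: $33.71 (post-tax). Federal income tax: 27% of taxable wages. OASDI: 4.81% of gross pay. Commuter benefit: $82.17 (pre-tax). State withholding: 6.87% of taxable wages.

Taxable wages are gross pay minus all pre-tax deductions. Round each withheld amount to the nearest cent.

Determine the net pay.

$502.00

Regular pay: 39 × $30.73 = $1198.47
Overtime pay: 2 × $30.73 × 2 = $122.92
Gross pay = $1198.47 + $122.92 = $1321.39
403(b) contribution: $1321.39 × 0.074 = $97.78
Commuter benefit: $82.17
Pre-tax total = $97.78 + $82.17 = $179.95
Taxable wages = $1321.39 − $179.95 = $1141.44
State withholding: $1141.44 × 0.0687 = $78.42
Federal income tax: $1141.44 × 0.27 = $308.19
State disability insurance: $1321.39 × 0.0161 = $21.27
OASDI: $1321.39 × 0.0481 = $63.56
Medicare: $1321.39 × 0.0135 = $17.84
Charitable contribution: $116.45
Employee stock purchase plan: $33.71
Total deductions = $97.78 + $82.17 + $78.42 + $308.19 + $21.27 + $63.56 + $17.84 + $116.45 + $33.71 = $819.39
Net pay = $1321.39 − $819.39 = $502.00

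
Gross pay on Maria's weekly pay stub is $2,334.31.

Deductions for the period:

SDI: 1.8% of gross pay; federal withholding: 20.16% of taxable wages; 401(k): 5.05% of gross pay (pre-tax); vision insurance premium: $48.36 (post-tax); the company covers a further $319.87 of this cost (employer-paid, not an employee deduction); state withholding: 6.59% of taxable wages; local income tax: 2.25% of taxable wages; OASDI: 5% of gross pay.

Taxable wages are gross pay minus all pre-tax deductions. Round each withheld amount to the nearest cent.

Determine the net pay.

$1,366.57

401(k): $2,334.31 × 0.0505 = $117.88
Taxable wages = $2,334.31 − $117.88 = $2,216.43
Local income tax: $2,216.43 × 0.0225 = $49.87
State withholding: $2,216.43 × 0.0659 = $146.06
Federal withholding: $2,216.43 × 0.2016 = $446.83
OASDI: $2,334.31 × 0.05 = $116.72
SDI: $2,334.31 × 0.018 = $42.02
Vision insurance premium: $48.36
(Employer's $319.87 toward vision insurance premium is not withheld from the employee.)
Total deductions = $117.88 + $49.87 + $146.06 + $446.83 + $116.72 + $42.02 + $48.36 = $967.74
Net pay = $2,334.31 − $967.74 = $1,366.57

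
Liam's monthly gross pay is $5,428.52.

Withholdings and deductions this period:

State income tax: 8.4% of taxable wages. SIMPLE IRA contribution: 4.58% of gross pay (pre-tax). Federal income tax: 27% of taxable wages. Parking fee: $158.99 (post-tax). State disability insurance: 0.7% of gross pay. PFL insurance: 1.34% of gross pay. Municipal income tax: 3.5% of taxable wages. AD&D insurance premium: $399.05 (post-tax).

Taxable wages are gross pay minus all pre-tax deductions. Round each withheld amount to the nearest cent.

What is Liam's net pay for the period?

SIMPLE IRA contribution: $5,428.52 × 0.0458 = $248.63
Taxable wages = $5,428.52 − $248.63 = $5,179.89
Municipal income tax: $5,179.89 × 0.035 = $181.30
Federal income tax: $5,179.89 × 0.27 = $1,398.57
State income tax: $5,179.89 × 0.084 = $435.11
State disability insurance: $5,428.52 × 0.007 = $38.00
PFL insurance: $5,428.52 × 0.0134 = $72.74
Parking fee: $158.99
AD&D insurance premium: $399.05
Total deductions = $248.63 + $181.30 + $1,398.57 + $435.11 + $38.00 + $72.74 + $158.99 + $399.05 = $2,932.39
Net pay = $5,428.52 − $2,932.39 = $2,496.13

$2,496.13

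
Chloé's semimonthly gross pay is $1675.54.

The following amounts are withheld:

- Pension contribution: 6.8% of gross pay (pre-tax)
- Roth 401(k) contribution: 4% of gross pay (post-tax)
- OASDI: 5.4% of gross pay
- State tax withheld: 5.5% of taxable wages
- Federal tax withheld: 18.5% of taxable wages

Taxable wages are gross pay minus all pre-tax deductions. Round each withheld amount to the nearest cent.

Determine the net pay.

Pension contribution: $1675.54 × 0.068 = $113.94
Taxable wages = $1675.54 − $113.94 = $1561.60
State tax withheld: $1561.60 × 0.055 = $85.89
Federal tax withheld: $1561.60 × 0.185 = $288.90
OASDI: $1675.54 × 0.054 = $90.48
Roth 401(k) contribution: $1675.54 × 0.04 = $67.02
Total deductions = $113.94 + $85.89 + $288.90 + $90.48 + $67.02 = $646.23
Net pay = $1675.54 − $646.23 = $1029.31

$1029.31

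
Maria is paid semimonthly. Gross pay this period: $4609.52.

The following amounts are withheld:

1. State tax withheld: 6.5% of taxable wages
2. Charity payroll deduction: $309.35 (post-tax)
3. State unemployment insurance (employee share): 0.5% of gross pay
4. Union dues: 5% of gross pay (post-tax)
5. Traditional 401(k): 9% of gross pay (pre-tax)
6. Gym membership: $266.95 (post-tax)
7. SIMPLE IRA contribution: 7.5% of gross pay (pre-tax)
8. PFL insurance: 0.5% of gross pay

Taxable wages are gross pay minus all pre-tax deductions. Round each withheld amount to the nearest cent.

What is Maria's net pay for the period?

Traditional 401(k): $4609.52 × 0.09 = $414.86
SIMPLE IRA contribution: $4609.52 × 0.075 = $345.71
Pre-tax total = $414.86 + $345.71 = $760.57
Taxable wages = $4609.52 − $760.57 = $3848.95
State tax withheld: $3848.95 × 0.065 = $250.18
State unemployment insurance (employee share): $4609.52 × 0.005 = $23.05
PFL insurance: $4609.52 × 0.005 = $23.05
Union dues: $4609.52 × 0.05 = $230.48
Charity payroll deduction: $309.35
Gym membership: $266.95
Total deductions = $414.86 + $345.71 + $250.18 + $23.05 + $23.05 + $230.48 + $309.35 + $266.95 = $1863.63
Net pay = $4609.52 − $1863.63 = $2745.89

$2745.89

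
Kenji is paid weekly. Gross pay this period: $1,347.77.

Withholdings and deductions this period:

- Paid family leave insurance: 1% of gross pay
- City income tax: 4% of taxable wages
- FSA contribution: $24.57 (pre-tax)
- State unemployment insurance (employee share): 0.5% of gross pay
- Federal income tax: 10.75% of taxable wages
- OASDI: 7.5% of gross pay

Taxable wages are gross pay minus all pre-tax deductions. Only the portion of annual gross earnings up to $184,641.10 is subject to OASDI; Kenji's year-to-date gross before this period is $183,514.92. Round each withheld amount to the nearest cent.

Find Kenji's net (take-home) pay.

FSA contribution: $24.57
Taxable wages = $1,347.77 − $24.57 = $1,323.20
City income tax: $1,323.20 × 0.04 = $52.93
Federal income tax: $1,323.20 × 0.1075 = $142.24
Paid family leave insurance: $1,347.77 × 0.01 = $13.48
OASDI: only $184,641.10 − $183,514.92 = $1,126.18 of this check is subject → $1,126.18 × 0.075 = $84.46
State unemployment insurance (employee share): $1,347.77 × 0.005 = $6.74
Total deductions = $24.57 + $52.93 + $142.24 + $13.48 + $84.46 + $6.74 = $324.42
Net pay = $1,347.77 − $324.42 = $1,023.35

$1,023.35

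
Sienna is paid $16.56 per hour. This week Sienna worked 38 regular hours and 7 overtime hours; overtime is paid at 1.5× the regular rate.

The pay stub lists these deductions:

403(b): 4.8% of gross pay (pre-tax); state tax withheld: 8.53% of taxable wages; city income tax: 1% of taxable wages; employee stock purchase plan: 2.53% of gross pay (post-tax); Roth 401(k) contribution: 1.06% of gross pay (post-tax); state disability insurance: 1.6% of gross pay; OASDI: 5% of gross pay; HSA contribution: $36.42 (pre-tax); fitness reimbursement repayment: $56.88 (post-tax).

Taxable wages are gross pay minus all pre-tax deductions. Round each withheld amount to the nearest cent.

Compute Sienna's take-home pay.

$520.08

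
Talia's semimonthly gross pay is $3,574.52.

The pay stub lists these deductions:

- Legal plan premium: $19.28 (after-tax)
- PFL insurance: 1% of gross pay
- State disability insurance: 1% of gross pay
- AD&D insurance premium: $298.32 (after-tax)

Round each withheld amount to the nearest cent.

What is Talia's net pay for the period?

$3,185.42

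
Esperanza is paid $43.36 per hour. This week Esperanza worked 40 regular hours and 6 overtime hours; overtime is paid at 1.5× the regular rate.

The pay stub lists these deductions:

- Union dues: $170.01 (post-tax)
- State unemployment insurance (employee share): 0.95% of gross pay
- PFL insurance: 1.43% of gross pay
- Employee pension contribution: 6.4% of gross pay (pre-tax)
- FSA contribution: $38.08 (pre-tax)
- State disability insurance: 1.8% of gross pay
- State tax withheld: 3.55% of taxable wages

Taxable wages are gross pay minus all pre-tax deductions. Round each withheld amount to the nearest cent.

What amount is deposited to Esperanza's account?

Regular pay: 40 × $43.36 = $1734.40
Overtime pay: 6 × $43.36 × 1.5 = $390.24
Gross pay = $1734.40 + $390.24 = $2124.64
Employee pension contribution: $2124.64 × 0.064 = $135.98
FSA contribution: $38.08
Pre-tax total = $135.98 + $38.08 = $174.06
Taxable wages = $2124.64 − $174.06 = $1950.58
State tax withheld: $1950.58 × 0.0355 = $69.25
State disability insurance: $2124.64 × 0.018 = $38.24
State unemployment insurance (employee share): $2124.64 × 0.0095 = $20.18
PFL insurance: $2124.64 × 0.0143 = $30.38
Union dues: $170.01
Total deductions = $135.98 + $38.08 + $69.25 + $38.24 + $20.18 + $30.38 + $170.01 = $502.12
Net pay = $2124.64 − $502.12 = $1622.52

$1622.52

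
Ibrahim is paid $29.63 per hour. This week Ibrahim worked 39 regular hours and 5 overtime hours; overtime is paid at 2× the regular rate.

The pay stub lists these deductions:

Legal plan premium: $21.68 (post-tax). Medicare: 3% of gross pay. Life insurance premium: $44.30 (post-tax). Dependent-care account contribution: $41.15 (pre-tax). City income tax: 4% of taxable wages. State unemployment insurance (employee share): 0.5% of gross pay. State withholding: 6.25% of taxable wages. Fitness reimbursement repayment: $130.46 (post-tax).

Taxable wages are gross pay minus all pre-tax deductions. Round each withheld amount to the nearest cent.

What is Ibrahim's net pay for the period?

Regular pay: 39 × $29.63 = $1,155.57
Overtime pay: 5 × $29.63 × 2 = $296.30
Gross pay = $1,155.57 + $296.30 = $1,451.87
Dependent-care account contribution: $41.15
Taxable wages = $1,451.87 − $41.15 = $1,410.72
City income tax: $1,410.72 × 0.04 = $56.43
State withholding: $1,410.72 × 0.0625 = $88.17
State unemployment insurance (employee share): $1,451.87 × 0.005 = $7.26
Medicare: $1,451.87 × 0.03 = $43.56
Legal plan premium: $21.68
Fitness reimbursement repayment: $130.46
Life insurance premium: $44.30
Total deductions = $41.15 + $56.43 + $88.17 + $7.26 + $43.56 + $21.68 + $130.46 + $44.30 = $433.01
Net pay = $1,451.87 − $433.01 = $1,018.86

$1,018.86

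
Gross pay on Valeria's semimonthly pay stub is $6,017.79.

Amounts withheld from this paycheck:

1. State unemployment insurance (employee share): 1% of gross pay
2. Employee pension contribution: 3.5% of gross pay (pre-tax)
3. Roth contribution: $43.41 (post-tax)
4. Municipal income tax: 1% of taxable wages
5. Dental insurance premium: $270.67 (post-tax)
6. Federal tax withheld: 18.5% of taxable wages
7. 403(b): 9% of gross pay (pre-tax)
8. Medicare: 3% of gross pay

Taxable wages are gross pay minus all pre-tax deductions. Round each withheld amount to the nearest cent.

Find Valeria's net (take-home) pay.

Employee pension contribution: $6,017.79 × 0.035 = $210.62
403(b): $6,017.79 × 0.09 = $541.60
Pre-tax total = $210.62 + $541.60 = $752.22
Taxable wages = $6,017.79 − $752.22 = $5,265.57
Municipal income tax: $5,265.57 × 0.01 = $52.66
Federal tax withheld: $5,265.57 × 0.185 = $974.13
State unemployment insurance (employee share): $6,017.79 × 0.01 = $60.18
Medicare: $6,017.79 × 0.03 = $180.53
Roth contribution: $43.41
Dental insurance premium: $270.67
Total deductions = $210.62 + $541.60 + $52.66 + $974.13 + $60.18 + $180.53 + $43.41 + $270.67 = $2,333.80
Net pay = $6,017.79 − $2,333.80 = $3,683.99

$3,683.99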